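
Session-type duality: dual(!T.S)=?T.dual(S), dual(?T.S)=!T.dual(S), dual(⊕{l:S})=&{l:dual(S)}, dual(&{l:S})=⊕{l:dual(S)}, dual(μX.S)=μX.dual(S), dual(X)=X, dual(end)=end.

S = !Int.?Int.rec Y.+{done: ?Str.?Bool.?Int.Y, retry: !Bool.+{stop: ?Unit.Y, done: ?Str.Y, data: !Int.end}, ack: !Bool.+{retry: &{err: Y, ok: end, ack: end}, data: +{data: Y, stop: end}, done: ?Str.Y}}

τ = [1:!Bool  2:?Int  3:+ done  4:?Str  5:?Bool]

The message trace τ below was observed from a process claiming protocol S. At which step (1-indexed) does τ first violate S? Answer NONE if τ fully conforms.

step 1: got !Bool, protocol expects !Int  ✗

1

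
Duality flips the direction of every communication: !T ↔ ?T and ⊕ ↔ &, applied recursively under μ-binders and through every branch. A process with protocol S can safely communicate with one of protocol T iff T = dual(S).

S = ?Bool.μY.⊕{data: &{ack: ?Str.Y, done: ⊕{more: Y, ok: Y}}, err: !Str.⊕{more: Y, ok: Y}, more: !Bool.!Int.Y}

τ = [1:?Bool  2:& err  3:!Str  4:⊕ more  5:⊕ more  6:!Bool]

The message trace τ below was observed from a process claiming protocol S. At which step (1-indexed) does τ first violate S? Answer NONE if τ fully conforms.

@1 ?Bool  ✓  now at μY.…
@2 got & err, protocol expects ⊕ data or ⊕ err or ⊕ more  ✗

2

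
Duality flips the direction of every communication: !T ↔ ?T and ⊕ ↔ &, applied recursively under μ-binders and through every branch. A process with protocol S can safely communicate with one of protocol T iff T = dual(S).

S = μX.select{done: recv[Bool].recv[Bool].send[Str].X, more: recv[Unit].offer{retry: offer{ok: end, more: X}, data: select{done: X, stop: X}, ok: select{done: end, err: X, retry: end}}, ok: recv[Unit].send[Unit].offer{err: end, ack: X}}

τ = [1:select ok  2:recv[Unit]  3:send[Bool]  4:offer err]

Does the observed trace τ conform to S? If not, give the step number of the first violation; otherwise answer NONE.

3

step 1: select ok  ✓  now at recv[Unit].send[Unit].offer{err: end, ack: μX.…}
step 2: recv[Unit]  ✓  now at send[Unit].offer{err: end, ack: μX.…}
step 3: got send[Bool], protocol expects send[Unit]  ✗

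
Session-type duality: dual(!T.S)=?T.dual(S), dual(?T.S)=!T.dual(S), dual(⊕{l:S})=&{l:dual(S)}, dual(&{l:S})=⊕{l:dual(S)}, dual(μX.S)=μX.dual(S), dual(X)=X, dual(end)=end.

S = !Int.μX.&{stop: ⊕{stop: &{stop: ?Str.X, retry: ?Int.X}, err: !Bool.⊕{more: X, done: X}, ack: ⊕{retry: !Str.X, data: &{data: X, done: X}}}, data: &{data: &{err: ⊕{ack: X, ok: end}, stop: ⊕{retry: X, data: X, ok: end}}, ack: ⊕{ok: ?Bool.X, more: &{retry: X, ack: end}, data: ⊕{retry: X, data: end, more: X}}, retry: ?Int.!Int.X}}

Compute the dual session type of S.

?Int.μX.⊕{stop: &{stop: ⊕{stop: !Str.X, retry: !Int.X}, err: ?Bool.&{more: X, done: X}, ack: &{retry: ?Str.X, data: ⊕{data: X, done: X}}}, data: ⊕{data: ⊕{err: &{ack: X, ok: end}, stop: &{retry: X, data: X, ok: end}}, ack: &{ok: !Bool.X, more: ⊕{retry: X, ack: end}, data: &{retry: X, data: end, more: X}}, retry: !Int.?Int.X}}

!Int ↦ ?Int
  μX ↦ μX  (μ self-dual)
    &{stop,data} ↦ ⊕{stop,data}  (offer→select)
      case stop:
        ⊕{stop,err,ack} ↦ &{stop,err,ack}  (select→offer)
          case stop:
            &{stop,retry} ↦ ⊕{stop,retry}  (offer→select)
              case stop:
                ?Str ↦ !Str
                  X ↦ X
              case retry:
                ?Int ↦ !Int
                  X ↦ X
          case err:
            !Bool ↦ ?Bool
              ⊕{more,done} ↦ &{more,done}  (select→offer)
                case more:
                  X ↦ X
                case done:
                  X ↦ X
          case ack:
            ⊕{retry,data} ↦ &{retry,data}  (select→offer)
              case retry:
                !Str ↦ ?Str
                  X ↦ X
              case data:
                &{data,done} ↦ ⊕{data,done}  (offer→select)
                  case data:
                    X ↦ X
                  case done:
                    X ↦ X
      case data:
        &{data,ack,retry} ↦ ⊕{data,ack,retry}  (offer→select)
          case data:
            &{err,stop} ↦ ⊕{err,stop}  (offer→select)
              case err:
                ⊕{ack,ok} ↦ &{ack,ok}  (select→offer)
                  case ack:
                    X ↦ X
                  case ok:
                    end ↦ end
              case stop:
                ⊕{retry,data,ok} ↦ &{retry,data,ok}  (select→offer)
                  case retry:
                    X ↦ X
                  case data:
                    X ↦ X
                  case ok:
                    end ↦ end
          case ack:
            ⊕{ok,more,data} ↦ &{ok,more,data}  (select→offer)
              case ok:
                ?Bool ↦ !Bool
                  X ↦ X
              case more:
                &{retry,ack} ↦ ⊕{retry,ack}  (offer→select)
                  case retry:
                    X ↦ X
                  case ack:
                    end ↦ end
              case data:
                ⊕{retry,data,more} ↦ &{retry,data,more}  (select→offer)
                  case retry:
                    X ↦ X
                  case data:
                    end ↦ end
                  case more:
                    X ↦ X
          case retry:
            ?Int ↦ !Int
              !Int ↦ ?Int
                X ↦ X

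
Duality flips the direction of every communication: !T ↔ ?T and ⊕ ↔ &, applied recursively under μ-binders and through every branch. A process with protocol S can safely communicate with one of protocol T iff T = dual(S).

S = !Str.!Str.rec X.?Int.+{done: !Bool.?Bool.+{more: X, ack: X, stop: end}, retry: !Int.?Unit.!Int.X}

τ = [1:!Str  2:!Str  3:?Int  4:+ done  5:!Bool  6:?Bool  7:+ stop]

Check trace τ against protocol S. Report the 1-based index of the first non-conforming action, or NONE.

NONE

[1] !Str  match  residual = !Str.rec X.…
[2] !Str  match  residual = rec X.…
[3] ?Int  match  residual = +{done: !Bool.?Bool.+{more: rec X.…, ack: rec X.…, stop: end}, retry: !Int.?Unit.!Int.rec X.…}
[4] + done  match  residual = !Bool.?Bool.+{more: rec X.…, ack: rec X.…, stop: end}
[5] !Bool  match  residual = ?Bool.+{more: rec X.…, ack: rec X.…, stop: end}
[6] ?Bool  match  residual = +{more: rec X.…, ack: rec X.…, stop: end}
[7] + stop  match  residual = end
trace exhausted — no violation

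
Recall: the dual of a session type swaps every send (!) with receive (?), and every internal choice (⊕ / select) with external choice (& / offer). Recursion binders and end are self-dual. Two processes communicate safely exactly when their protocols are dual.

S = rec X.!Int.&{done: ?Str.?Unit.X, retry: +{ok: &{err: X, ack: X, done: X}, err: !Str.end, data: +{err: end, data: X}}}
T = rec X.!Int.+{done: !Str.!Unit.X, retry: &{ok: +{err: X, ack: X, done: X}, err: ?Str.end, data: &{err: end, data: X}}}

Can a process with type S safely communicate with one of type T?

NO

rec X ‖ rec X  match (rec unchanged)
  !Int ‖ !Int  ✗ same direction on both sides — not dual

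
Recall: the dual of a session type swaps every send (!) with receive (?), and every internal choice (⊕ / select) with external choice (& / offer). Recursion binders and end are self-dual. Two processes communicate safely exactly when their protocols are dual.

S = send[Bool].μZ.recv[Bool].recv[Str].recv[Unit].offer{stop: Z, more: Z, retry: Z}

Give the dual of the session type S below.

send[Bool] = recv[Bool]
  μZ = μZ  (μ self-dual)
    recv[Bool] = send[Bool]
      recv[Str] = send[Str]
        recv[Unit] = send[Unit]
          offer{stop,more,retry} = select{stop,more,retry}  (offer→select)
            [stop]
              dual(Z) = Z
            [more]
              dual(Z) = Z
            [retry]
              dual(Z) = Z

recv[Bool].μZ.send[Bool].send[Str].send[Unit].select{stop: Z, more: Z, retry: Z}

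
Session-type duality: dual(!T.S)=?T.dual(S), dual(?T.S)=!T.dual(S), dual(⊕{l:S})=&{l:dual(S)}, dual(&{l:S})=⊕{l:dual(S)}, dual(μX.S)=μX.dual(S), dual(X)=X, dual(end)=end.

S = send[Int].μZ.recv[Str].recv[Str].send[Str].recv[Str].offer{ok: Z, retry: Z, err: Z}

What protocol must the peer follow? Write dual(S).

recv[Int].μZ.send[Str].send[Str].recv[Str].send[Str].select{ok: Z, retry: Z, err: Z}

send[Int] = recv[Int]
  μZ = μZ  (binder kept)
    recv[Str] = send[Str]
      recv[Str] = send[Str]
        send[Str] = recv[Str]
          recv[Str] = send[Str]
            offer{ok,retry,err} = select{ok,retry,err}  (&→⊕)
              [ok]
                Z ↦ Z
              [retry]
                Z ↦ Z
              [err]
                Z ↦ Z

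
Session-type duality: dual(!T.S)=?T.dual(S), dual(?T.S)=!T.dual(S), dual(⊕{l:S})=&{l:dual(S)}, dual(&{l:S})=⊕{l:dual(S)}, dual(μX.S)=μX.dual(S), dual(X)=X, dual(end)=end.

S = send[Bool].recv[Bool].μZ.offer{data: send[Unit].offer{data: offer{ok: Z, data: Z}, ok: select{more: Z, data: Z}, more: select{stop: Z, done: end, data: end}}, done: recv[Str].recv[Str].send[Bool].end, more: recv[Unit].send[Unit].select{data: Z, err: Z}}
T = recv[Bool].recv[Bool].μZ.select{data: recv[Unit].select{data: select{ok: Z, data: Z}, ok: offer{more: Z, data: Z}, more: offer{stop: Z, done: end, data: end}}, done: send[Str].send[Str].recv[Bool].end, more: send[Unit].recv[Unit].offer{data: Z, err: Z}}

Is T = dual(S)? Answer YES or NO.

NO

send[Bool] vs recv[Bool]  ✓
  recv[Bool] vs recv[Bool]  ✗ same direction on both sides — not dual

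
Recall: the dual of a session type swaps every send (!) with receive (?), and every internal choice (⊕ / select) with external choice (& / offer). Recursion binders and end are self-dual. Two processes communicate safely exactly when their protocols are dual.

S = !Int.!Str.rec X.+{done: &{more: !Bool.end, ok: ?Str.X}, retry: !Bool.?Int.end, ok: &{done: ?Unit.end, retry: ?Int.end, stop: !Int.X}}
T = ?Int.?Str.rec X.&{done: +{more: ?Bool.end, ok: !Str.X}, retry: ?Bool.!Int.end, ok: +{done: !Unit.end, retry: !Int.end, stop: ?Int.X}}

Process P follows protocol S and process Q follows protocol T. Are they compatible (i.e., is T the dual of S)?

YES

!Int | ?Int  ok
  !Str | ?Str  ok
    rec X | rec X  ok (binder kept)
      +{done,retry,ok} | &{done,retry,ok}  ok label sets agree
        • done:
          &{more,ok} | +{more,ok}  ok label sets agree
            • more:
              !Bool | ?Bool  ok
                end | end  ok
            • ok:
              ?Str | !Str  ok
                X | X  ok
        • retry:
          !Bool | ?Bool  ok
            ?Int | !Int  ok
              end | end  ok
        • ok:
          &{done,retry,stop} | +{done,retry,stop}  ok label sets agree
            • done:
              ?Unit | !Unit  ok
                end | end  ok
            • retry:
              ?Int | !Int  ok
                end | end  ok
            • stop:
              !Int | ?Int  ok
                X | X  ok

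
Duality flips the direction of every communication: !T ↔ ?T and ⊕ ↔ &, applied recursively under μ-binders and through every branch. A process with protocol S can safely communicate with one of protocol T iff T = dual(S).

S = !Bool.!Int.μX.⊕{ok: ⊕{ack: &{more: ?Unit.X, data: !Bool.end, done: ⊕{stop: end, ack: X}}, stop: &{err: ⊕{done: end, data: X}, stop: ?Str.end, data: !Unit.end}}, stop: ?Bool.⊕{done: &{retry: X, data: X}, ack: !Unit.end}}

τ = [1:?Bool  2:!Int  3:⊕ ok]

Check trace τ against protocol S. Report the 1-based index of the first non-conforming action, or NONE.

1

[1] got ?Bool, protocol expects !Bool  ✗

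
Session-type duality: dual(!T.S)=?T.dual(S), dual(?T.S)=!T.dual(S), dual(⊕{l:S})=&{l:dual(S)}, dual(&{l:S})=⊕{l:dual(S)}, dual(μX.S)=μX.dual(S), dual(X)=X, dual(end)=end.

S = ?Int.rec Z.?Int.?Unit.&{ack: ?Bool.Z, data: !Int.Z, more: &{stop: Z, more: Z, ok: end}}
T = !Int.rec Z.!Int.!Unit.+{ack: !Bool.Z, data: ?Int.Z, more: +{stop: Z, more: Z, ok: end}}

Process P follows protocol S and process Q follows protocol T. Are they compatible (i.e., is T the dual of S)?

?Int | !Int  ✓
  rec Z | rec Z  ✓ (rec unchanged)
    ?Int | !Int  ✓
      ?Unit | !Unit  ✓
        &{ack,data,more} | +{ack,data,more}  ✓ label sets agree
          • ack:
            ?Bool | !Bool  ✓
              Z | Z  ✓
          • data:
            !Int | ?Int  ✓
              Z | Z  ✓
          • more:
            &{stop,more,ok} | +{stop,more,ok}  ✓ label sets agree
              • stop:
                Z | Z  ✓
              • more:
                Z | Z  ✓
              • ok:
                end | end  ✓

YES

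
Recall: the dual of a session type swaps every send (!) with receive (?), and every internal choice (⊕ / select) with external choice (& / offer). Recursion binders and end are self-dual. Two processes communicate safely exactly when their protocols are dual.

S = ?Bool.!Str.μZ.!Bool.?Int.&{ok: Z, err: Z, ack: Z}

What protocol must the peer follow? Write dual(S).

?Bool ↦ !Bool
  !Str ↦ ?Str
    μZ ↦ μZ  (rec unchanged)
      !Bool ↦ ?Bool
        ?Int ↦ !Int
          &{ok,err,ack} ↦ ⊕{ok,err,ack}  (offer→select)
            [ok]
              Z self-dual
            [err]
              Z self-dual
            [ack]
              Z self-dual

!Bool.?Str.μZ.?Bool.!Int.⊕{ok: Z, err: Z, ack: Z}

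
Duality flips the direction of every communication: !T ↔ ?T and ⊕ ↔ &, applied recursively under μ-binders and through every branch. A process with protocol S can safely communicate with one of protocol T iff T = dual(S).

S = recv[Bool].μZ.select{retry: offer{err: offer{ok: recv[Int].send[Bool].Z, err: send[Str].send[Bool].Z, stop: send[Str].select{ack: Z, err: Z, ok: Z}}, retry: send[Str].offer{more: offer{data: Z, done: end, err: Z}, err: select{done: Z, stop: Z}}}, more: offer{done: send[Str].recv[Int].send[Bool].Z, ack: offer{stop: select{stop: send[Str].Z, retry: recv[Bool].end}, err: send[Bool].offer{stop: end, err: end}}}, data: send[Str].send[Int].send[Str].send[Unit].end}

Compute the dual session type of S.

send[Bool].μZ.offer{retry: select{err: select{ok: send[Int].recv[Bool].Z, err: recv[Str].recv[Bool].Z, stop: recv[Str].offer{ack: Z, err: Z, ok: Z}}, retry: recv[Str].select{more: select{data: Z, done: end, err: Z}, err: offer{done: Z, stop: Z}}}, more: select{done: recv[Str].send[Int].recv[Bool].Z, ack: select{stop: offer{stop: recv[Str].Z, retry: send[Bool].end}, err: recv[Bool].select{stop: end, err: end}}}, data: recv[Str].recv[Int].recv[Str].recv[Unit].end}

recv[Bool] = send[Bool]
  μZ = μZ  (binder kept)
    select{retry,more,data} = offer{retry,more,data}  (select→offer)
      • retry:
        offer{err,retry} = select{err,retry}  (offer→select)
          • err:
            offer{ok,err,stop} = select{ok,err,stop}  (offer→select)
              • ok:
                recv[Int] = send[Int]
                  send[Bool] = recv[Bool]
                    dual(Z) = Z
              • err:
                send[Str] = recv[Str]
                  send[Bool] = recv[Bool]
                    dual(Z) = Z
              • stop:
                send[Str] = recv[Str]
                  select{ack,err,ok} = offer{ack,err,ok}  (select→offer)
                    • ack:
                      dual(Z) = Z
                    • err:
                      dual(Z) = Z
                    • ok:
                      dual(Z) = Z
          • retry:
            send[Str] = recv[Str]
              offer{more,err} = select{more,err}  (offer→select)
                • more:
                  offer{data,done,err} = select{data,done,err}  (offer→select)
                    • data:
                      dual(Z) = Z
                    • done:
                      dual(end) = end
                    • err:
                      dual(Z) = Z
                • err:
                  select{done,stop} = offer{done,stop}  (select→offer)
                    • done:
                      dual(Z) = Z
                    • stop:
                      dual(Z) = Z
      • more:
        offer{done,ack} = select{done,ack}  (offer→select)
          • done:
            send[Str] = recv[Str]
              recv[Int] = send[Int]
                send[Bool] = recv[Bool]
                  dual(Z) = Z
          • ack:
            offer{stop,err} = select{stop,err}  (offer→select)
              • stop:
                select{stop,retry} = offer{stop,retry}  (select→offer)
                  • stop:
                    send[Str] = recv[Str]
                      dual(Z) = Z
                  • retry:
                    recv[Bool] = send[Bool]
                      dual(end) = end
              • err:
                send[Bool] = recv[Bool]
                  offer{stop,err} = select{stop,err}  (offer→select)
                    • stop:
                      dual(end) = end
                    • err:
                      dual(end) = end
      • data:
        send[Str] = recv[Str]
          send[Int] = recv[Int]
            send[Str] = recv[Str]
              send[Unit] = recv[Unit]
                dual(end) = end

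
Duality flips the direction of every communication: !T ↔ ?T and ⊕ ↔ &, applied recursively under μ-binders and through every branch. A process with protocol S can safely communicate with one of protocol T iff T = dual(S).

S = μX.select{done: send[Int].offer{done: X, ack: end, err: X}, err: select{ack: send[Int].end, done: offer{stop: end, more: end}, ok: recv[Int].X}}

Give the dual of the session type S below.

μX ↦ μX  (rec unchanged)
  select{done,err} ↦ offer{done,err}  (internal→external)
    [done]
      send[Int] ↦ recv[Int]
        offer{done,ack,err} ↦ select{done,ack,err}  (offer→select)
          [done]
            dual(X) = X
          [ack]
            dual(end) = end
          [err]
            dual(X) = X
    [err]
      select{ack,done,ok} ↦ offer{ack,done,ok}  (internal→external)
        [ack]
          send[Int] ↦ recv[Int]
            dual(end) = end
        [done]
          offer{stop,more} ↦ select{stop,more}  (offer→select)
            [stop]
              dual(end) = end
            [more]
              dual(end) = end
        [ok]
          recv[Int] ↦ send[Int]
            dual(X) = X

μX.offer{done: recv[Int].select{done: X, ack: end, err: X}, err: offer{ack: recv[Int].end, done: select{stop: end, more: end}, ok: send[Int].X}}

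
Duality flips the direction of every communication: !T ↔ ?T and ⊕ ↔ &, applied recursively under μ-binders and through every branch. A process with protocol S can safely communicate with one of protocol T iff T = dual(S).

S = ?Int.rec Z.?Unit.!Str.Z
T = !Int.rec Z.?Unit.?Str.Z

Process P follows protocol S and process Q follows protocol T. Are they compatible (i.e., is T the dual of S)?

?Int | !Int  ✓
  rec Z | rec Z  ✓ (rec unchanged)
    ?Unit | ?Unit  ✗ same direction on both sides — not dual

NO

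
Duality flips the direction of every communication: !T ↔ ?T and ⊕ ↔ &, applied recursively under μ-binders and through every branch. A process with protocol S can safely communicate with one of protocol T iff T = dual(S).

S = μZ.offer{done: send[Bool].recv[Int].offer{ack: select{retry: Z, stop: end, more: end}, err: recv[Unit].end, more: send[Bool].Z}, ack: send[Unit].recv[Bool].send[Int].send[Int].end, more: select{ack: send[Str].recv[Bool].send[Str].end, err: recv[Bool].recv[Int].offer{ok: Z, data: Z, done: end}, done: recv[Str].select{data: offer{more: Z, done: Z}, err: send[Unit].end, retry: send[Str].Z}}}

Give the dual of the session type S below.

μZ ↦ μZ  (rec unchanged)
  offer{done,ack,more} ↦ select{done,ack,more}  (&→⊕)
    • done:
      send[Bool] ↦ recv[Bool]
        recv[Int] ↦ send[Int]
          offer{ack,err,more} ↦ select{ack,err,more}  (&→⊕)
            • ack:
              select{retry,stop,more} ↦ offer{retry,stop,more}  (⊕→&)
                • retry:
                  dual(Z) = Z
                • stop:
                  dual(end) = end
                • more:
                  dual(end) = end
            • err:
              recv[Unit] ↦ send[Unit]
                dual(end) = end
            • more:
              send[Bool] ↦ recv[Bool]
                dual(Z) = Z
    • ack:
      send[Unit] ↦ recv[Unit]
        recv[Bool] ↦ send[Bool]
          send[Int] ↦ recv[Int]
            send[Int] ↦ recv[Int]
              dual(end) = end
    • more:
      select{ack,err,done} ↦ offer{ack,err,done}  (⊕→&)
        • ack:
          send[Str] ↦ recv[Str]
            recv[Bool] ↦ send[Bool]
              send[Str] ↦ recv[Str]
                dual(end) = end
        • err:
          recv[Bool] ↦ send[Bool]
            recv[Int] ↦ send[Int]
              offer{ok,data,done} ↦ select{ok,data,done}  (&→⊕)
                • ok:
                  dual(Z) = Z
                • data:
                  dual(Z) = Z
                • done:
                  dual(end) = end
        • done:
          recv[Str] ↦ send[Str]
            select{data,err,retry} ↦ offer{data,err,retry}  (⊕→&)
              • data:
                offer{more,done} ↦ select{more,done}  (&→⊕)
                  • more:
                    dual(Z) = Z
                  • done:
                    dual(Z) = Z
              • err:
                send[Unit] ↦ recv[Unit]
                  dual(end) = end
              • retry:
                send[Str] ↦ recv[Str]
                  dual(Z) = Z

μZ.select{done: recv[Bool].send[Int].select{ack: offer{retry: Z, stop: end, more: end}, err: send[Unit].end, more: recv[Bool].Z}, ack: recv[Unit].send[Bool].recv[Int].recv[Int].end, more: offer{ack: recv[Str].send[Bool].recv[Str].end, err: send[Bool].send[Int].select{ok: Z, data: Z, done: end}, done: send[Str].offer{data: select{more: Z, done: Z}, err: recv[Unit].end, retry: recv[Str].Z}}}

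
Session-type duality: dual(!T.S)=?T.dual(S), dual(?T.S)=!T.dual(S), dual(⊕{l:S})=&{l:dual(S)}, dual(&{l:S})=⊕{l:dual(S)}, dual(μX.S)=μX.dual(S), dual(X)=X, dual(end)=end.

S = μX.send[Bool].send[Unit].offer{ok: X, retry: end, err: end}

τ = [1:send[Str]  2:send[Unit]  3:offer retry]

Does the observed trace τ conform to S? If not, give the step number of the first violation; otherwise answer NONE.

1

[1] got send[Str], protocol expects send[Bool]  ✗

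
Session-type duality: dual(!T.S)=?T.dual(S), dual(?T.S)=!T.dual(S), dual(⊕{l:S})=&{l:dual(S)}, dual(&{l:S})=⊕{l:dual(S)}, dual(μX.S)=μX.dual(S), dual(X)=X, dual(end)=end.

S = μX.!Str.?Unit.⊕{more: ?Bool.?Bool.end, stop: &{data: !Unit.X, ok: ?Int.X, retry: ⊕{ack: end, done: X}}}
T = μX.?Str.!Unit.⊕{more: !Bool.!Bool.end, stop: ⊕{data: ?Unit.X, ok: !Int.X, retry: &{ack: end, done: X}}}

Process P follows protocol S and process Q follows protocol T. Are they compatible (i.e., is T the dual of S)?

μX ‖ μX  ok (rec unchanged)
  !Str ‖ ?Str  ok
    ?Unit ‖ !Unit  ok
      ⊕{more,stop} ‖ ⊕{more,stop}  ✗ choice polarity not flipped — not dual

NO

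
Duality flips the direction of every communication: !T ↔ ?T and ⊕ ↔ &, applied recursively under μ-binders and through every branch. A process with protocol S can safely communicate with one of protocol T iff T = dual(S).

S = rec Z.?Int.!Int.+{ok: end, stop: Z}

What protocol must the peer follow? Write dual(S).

rec Z ↦ rec Z  (rec unchanged)
  ?Int ↦ !Int
    !Int ↦ ?Int
      +{ok,stop} ↦ &{ok,stop}  (select→offer)
        • ok:
          end ↦ end
        • stop:
          Z ↦ Z

rec Z.!Int.?Int.&{ok: end, stop: Z}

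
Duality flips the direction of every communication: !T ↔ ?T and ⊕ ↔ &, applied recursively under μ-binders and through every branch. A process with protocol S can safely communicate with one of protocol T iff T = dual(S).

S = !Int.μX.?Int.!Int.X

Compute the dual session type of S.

!Int ↦ ?Int
  μX ↦ μX  (binder kept)
    ?Int ↦ !Int
      !Int ↦ ?Int
        dual(X) = X

?Int.μX.!Int.?Int.X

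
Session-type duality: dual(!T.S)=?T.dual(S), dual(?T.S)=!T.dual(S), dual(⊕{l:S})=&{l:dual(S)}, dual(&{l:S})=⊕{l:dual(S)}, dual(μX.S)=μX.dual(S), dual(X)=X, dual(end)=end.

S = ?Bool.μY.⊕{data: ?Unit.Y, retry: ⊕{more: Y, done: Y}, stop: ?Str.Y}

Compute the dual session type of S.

!Bool.μY.&{data: !Unit.Y, retry: &{more: Y, done: Y}, stop: !Str.Y}

?Bool ↦ !Bool
  μY ↦ μY  (binder kept)
    ⊕{data,retry,stop} ↦ &{data,retry,stop}  (internal→external)
      case data:
        ?Unit ↦ !Unit
          Y ↦ Y
      case retry:
        ⊕{more,done} ↦ &{more,done}  (internal→external)
          case more:
            Y ↦ Y
          case done:
            Y ↦ Y
      case stop:
        ?Str ↦ !Str
          Y ↦ Y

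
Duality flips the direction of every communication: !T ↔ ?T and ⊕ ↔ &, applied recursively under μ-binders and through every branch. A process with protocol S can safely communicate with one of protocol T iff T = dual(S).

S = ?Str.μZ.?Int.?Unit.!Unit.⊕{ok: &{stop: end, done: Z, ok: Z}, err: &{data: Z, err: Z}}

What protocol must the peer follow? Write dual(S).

!Str.μZ.!Int.!Unit.?Unit.&{ok: ⊕{stop: end, done: Z, ok: Z}, err: ⊕{data: Z, err: Z}}

?Str ↦ !Str
  μZ ↦ μZ  (rec unchanged)
    ?Int ↦ !Int
      ?Unit ↦ !Unit
        !Unit ↦ ?Unit
          ⊕{ok,err} ↦ &{ok,err}  (select→offer)
            • ok:
              &{stop,done,ok} ↦ ⊕{stop,done,ok}  (external→internal)
                • stop:
                  end ↦ end
                • done:
                  Z ↦ Z
                • ok:
                  Z ↦ Z
            • err:
              &{data,err} ↦ ⊕{data,err}  (external→internal)
                • data:
                  Z ↦ Z
                • err:
                  Z ↦ Z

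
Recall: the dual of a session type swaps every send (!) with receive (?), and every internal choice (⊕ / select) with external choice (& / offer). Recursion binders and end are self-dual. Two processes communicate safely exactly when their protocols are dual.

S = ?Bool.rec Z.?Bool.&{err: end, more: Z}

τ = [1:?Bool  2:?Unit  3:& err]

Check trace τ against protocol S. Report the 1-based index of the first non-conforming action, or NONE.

[1] ?Bool  match  cont: rec Z.…
[2] got ?Unit, protocol expects ?Bool  ✗

2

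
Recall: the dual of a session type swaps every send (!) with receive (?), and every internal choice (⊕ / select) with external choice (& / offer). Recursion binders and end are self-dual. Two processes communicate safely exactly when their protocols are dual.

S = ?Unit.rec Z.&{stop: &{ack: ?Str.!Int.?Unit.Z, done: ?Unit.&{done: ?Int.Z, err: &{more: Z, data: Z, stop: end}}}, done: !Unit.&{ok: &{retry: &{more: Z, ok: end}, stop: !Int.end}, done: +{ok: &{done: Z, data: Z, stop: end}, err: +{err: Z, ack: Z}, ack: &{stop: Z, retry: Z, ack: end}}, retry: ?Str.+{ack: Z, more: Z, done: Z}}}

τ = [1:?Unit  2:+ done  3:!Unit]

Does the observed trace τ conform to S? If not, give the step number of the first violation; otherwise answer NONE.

@1 ?Unit  match  now at rec Z.…
@2 got + done, protocol expects & stop or & done  ✗

2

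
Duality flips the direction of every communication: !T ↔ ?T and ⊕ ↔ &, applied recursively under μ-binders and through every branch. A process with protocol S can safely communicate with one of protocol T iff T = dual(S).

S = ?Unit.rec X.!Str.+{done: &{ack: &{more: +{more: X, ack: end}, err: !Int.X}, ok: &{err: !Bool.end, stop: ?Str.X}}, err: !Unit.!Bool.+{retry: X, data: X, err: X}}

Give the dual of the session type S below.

?Unit = !Unit
  rec X = rec X  (binder kept)
    !Str = ?Str
      +{done,err} = &{done,err}  (select→offer)
        • done:
          &{ack,ok} = +{ack,ok}  (external→internal)
            • ack:
              &{more,err} = +{more,err}  (external→internal)
                • more:
                  +{more,ack} = &{more,ack}  (select→offer)
                    • more:
                      dual(X) = X
                    • ack:
                      dual(end) = end
                • err:
                  !Int = ?Int
                    dual(X) = X
            • ok:
              &{err,stop} = +{err,stop}  (external→internal)
                • err:
                  !Bool = ?Bool
                    dual(end) = end
                • stop:
                  ?Str = !Str
                    dual(X) = X
        • err:
          !Unit = ?Unit
            !Bool = ?Bool
              +{retry,data,err} = &{retry,data,err}  (select→offer)
                • retry:
                  dual(X) = X
                • data:
                  dual(X) = X
                • err:
                  dual(X) = X

!Unit.rec X.?Str.&{done: +{ack: +{more: &{more: X, ack: end}, err: ?Int.X}, ok: +{err: ?Bool.end, stop: !Str.X}}, err: ?Unit.?Bool.&{retry: X, data: X, err: X}}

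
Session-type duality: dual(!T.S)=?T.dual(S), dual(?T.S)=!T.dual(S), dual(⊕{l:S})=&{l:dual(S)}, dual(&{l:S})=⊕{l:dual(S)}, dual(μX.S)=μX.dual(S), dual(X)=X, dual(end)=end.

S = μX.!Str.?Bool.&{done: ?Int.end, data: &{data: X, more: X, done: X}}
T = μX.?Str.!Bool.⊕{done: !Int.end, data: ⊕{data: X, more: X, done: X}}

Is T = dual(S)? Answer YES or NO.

YES

μX vs μX  match (binder kept)
  !Str vs ?Str  match
    ?Bool vs !Bool  match
      &{done,data} vs ⊕{done,data}  match labels match
        • done:
          ?Int vs !Int  match
            end vs end  match
        • data:
          &{data,more,done} vs ⊕{data,more,done}  match labels match
            • data:
              X vs X  match
            • more:
              X vs X  match
            • done:
              X vs X  match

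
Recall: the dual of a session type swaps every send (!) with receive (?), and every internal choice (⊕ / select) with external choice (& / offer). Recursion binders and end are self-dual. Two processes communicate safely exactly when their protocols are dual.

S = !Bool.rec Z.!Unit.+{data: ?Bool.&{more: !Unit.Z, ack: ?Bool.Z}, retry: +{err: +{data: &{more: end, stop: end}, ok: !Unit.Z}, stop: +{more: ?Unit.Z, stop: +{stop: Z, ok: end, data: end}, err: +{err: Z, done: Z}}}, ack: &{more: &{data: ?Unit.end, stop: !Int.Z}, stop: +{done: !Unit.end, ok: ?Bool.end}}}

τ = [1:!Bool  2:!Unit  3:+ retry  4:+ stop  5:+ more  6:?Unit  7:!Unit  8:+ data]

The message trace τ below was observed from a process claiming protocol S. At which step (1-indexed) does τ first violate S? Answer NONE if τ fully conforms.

[1] !Bool  ok  state: rec Z.…
[2] !Unit  ok  state: +{data: ?Bool.&{more: !Unit.rec Z.…, ack: ?Bool.rec Z.…}, retry: +{err: +{data: &{more: end, stop: end}, ok: !Unit.rec Z.…}, stop: +{more: ?Unit.rec Z.…, stop: +{stop: rec Z.…, ok: end, data: end}, err: +{err: rec Z.…, done: rec Z.…}}}, ack: &{more: &{data: ?Unit.end, stop: !Int.rec Z.…}, stop: +{done: !Unit.end, ok: ?Bool.end}}}
[3] + retry  ok  state: +{err: +{data: &{more: end, stop: end}, ok: !Unit.rec Z.…}, stop: +{more: ?Unit.rec Z.…, stop: +{stop: rec Z.…, ok: end, data: end}, err: +{err: rec Z.…, done: rec Z.…}}}
[4] + stop  ok  state: +{more: ?Unit.rec Z.…, stop: +{stop: rec Z.…, ok: end, data: end}, err: +{err: rec Z.…, done: rec Z.…}}
[5] + more  ok  state: ?Unit.rec Z.…
[6] ?Unit  ok  state: rec Z.…
[7] !Unit  ok  state: +{data: ?Bool.&{more: !Unit.rec Z.…, ack: ?Bool.rec Z.…}, retry: +{err: +{data: &{more: end, stop: end}, ok: !Unit.rec Z.…}, stop: +{more: ?Unit.rec Z.…, stop: +{stop: rec Z.…, ok: end, data: end}, err: +{err: rec Z.…, done: rec Z.…}}}, ack: &{more: &{data: ?Unit.end, stop: !Int.rec Z.…}, stop: +{done: !Unit.end, ok: ?Bool.end}}}
[8] + data  ok  state: ?Bool.&{more: !Unit.rec Z.…, ack: ?Bool.rec Z.…}
all 8 steps conform

NONE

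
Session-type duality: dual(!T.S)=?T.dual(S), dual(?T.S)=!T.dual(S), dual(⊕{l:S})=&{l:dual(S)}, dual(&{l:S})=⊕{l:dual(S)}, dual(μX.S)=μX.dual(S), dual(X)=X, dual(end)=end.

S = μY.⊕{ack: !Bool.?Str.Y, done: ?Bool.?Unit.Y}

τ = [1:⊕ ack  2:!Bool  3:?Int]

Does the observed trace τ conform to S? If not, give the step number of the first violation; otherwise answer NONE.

3

step 1: ⊕ ack  match  residual = !Bool.?Str.μY.…
step 2: !Bool  match  residual = ?Str.μY.…
step 3: got ?Int, protocol expects ?Str  ✗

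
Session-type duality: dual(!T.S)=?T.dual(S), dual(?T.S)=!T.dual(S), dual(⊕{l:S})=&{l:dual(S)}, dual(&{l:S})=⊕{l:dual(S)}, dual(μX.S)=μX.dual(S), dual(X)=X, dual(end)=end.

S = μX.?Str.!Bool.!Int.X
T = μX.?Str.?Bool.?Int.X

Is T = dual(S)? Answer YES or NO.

NO

μX vs μX  ✓ (rec unchanged)
  ?Str vs ?Str  ✗ same direction on both sides — not dual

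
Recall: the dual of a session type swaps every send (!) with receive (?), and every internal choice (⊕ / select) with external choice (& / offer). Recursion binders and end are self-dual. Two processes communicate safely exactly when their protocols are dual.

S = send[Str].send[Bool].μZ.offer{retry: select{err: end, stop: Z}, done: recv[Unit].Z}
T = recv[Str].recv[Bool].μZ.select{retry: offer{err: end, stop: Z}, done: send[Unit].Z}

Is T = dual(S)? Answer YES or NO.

YES

send[Str] | recv[Str]  ok
  send[Bool] | recv[Bool]  ok
    μZ | μZ  ok (μ self-dual)
      offer{retry,done} | select{retry,done}  ok labels match
        [retry]
          select{err,stop} | offer{err,stop}  ok labels match
            [err]
              end | end  ok
            [stop]
              Z | Z  ok
        [done]
          recv[Unit] | send[Unit]  ok
            Z | Z  ok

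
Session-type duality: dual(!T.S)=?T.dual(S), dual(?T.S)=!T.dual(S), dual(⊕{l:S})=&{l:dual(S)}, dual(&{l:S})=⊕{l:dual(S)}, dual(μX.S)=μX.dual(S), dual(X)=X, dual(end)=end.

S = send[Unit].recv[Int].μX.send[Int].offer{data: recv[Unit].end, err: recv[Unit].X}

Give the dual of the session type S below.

recv[Unit].send[Int].μX.recv[Int].select{data: send[Unit].end, err: send[Unit].X}

send[Unit] = recv[Unit]
  recv[Int] = send[Int]
    μX = μX  (μ self-dual)
      send[Int] = recv[Int]
        offer{data,err} = select{data,err}  (external→internal)
          case data:
            recv[Unit] = send[Unit]
              dual(end) = end
          case err:
            recv[Unit] = send[Unit]
              dual(X) = X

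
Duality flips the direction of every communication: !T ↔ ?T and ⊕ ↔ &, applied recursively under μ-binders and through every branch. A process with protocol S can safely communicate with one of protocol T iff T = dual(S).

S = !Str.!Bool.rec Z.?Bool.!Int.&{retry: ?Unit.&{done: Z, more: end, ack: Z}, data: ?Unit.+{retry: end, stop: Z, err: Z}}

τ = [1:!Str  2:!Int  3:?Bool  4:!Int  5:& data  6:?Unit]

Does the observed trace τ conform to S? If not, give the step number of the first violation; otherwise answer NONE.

2

[1] !Str  ok  state: !Bool.rec Z.…
[2] got !Int, protocol expects !Bool  ✗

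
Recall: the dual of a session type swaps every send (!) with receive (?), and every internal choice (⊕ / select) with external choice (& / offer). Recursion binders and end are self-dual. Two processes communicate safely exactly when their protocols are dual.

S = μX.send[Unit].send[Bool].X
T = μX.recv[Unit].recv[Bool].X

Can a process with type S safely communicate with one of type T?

YES

μX vs μX  ok (rec unchanged)
  send[Unit] vs recv[Unit]  ok
    send[Bool] vs recv[Bool]  ok
      X vs X  ok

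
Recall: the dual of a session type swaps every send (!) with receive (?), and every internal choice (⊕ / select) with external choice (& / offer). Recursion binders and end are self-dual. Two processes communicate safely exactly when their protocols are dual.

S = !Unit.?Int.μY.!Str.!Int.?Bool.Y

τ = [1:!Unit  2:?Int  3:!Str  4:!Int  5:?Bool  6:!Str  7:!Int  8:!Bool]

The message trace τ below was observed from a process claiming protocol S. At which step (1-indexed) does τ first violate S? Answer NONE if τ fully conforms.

step 1: !Unit  ok  state: ?Int.μY.…
step 2: ?Int  ok  state: μY.…
step 3: !Str  ok  state: !Int.?Bool.μY.…
step 4: !Int  ok  state: ?Bool.μY.…
step 5: ?Bool  ok  state: μY.…
step 6: !Str  ok  state: !Int.?Bool.μY.…
step 7: !Int  ok  state: ?Bool.μY.…
step 8: got !Bool, protocol expects ?Bool  ✗

8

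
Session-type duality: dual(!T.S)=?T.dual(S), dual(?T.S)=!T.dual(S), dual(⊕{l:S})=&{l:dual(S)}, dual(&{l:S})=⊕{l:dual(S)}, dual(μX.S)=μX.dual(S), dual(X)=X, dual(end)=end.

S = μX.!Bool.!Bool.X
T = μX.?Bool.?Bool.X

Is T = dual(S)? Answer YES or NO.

μX | μX  ok (rec unchanged)
  !Bool | ?Bool  ok
    !Bool | ?Bool  ok
      X | X  ok

YES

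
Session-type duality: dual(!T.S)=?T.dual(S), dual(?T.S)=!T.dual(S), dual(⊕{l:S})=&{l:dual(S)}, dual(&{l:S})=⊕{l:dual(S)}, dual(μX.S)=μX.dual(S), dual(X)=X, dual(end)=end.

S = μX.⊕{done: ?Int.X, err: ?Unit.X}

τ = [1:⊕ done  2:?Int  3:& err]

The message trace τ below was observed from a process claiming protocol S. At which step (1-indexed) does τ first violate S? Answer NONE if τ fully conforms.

step 1: ⊕ done  match  cont: ?Int.μX.…
step 2: ?Int  match  cont: μX.…
step 3: got & err, protocol expects ⊕ done or ⊕ err  ✗

3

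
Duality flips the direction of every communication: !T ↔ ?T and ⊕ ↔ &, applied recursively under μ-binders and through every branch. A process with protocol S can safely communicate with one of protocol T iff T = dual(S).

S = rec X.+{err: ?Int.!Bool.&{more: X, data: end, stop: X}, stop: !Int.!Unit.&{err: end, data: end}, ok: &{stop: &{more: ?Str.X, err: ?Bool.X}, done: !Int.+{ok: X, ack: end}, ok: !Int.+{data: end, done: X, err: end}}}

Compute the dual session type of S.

rec X.&{err: !Int.?Bool.+{more: X, data: end, stop: X}, stop: ?Int.?Unit.+{err: end, data: end}, ok: +{stop: +{more: !Str.X, err: !Bool.X}, done: ?Int.&{ok: X, ack: end}, ok: ?Int.&{data: end, done: X, err: end}}}

rec X ↦ rec X  (μ self-dual)
  +{err,stop,ok} ↦ &{err,stop,ok}  (⊕→&)
    case err:
      ?Int ↦ !Int
        !Bool ↦ ?Bool
          &{more,data,stop} ↦ +{more,data,stop}  (external→internal)
            case more:
              X ↦ X
            case data:
              end ↦ end
            case stop:
              X ↦ X
    case stop:
      !Int ↦ ?Int
        !Unit ↦ ?Unit
          &{err,data} ↦ +{err,data}  (external→internal)
            case err:
              end ↦ end
            case data:
              end ↦ end
    case ok:
      &{stop,done,ok} ↦ +{stop,done,ok}  (external→internal)
        case stop:
          &{more,err} ↦ +{more,err}  (external→internal)
            case more:
              ?Str ↦ !Str
                X ↦ X
            case err:
              ?Bool ↦ !Bool
                X ↦ X
        case done:
          !Int ↦ ?Int
            +{ok,ack} ↦ &{ok,ack}  (⊕→&)
              case ok:
                X ↦ X
              case ack:
                end ↦ end
        case ok:
          !Int ↦ ?Int
            +{data,done,err} ↦ &{data,done,err}  (⊕→&)
              case data:
                end ↦ end
              case done:
                X ↦ X
              case err:
                end ↦ end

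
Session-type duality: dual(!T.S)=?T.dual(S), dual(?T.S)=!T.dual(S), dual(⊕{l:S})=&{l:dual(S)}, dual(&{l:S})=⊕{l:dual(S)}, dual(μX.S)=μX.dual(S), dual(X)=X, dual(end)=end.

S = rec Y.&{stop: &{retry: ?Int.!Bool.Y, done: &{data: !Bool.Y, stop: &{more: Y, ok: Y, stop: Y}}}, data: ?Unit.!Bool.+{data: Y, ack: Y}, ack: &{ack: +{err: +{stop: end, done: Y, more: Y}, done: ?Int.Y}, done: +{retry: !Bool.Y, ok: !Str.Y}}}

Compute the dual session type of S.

rec Y ↦ rec Y  (μ self-dual)
  &{stop,data,ack} ↦ +{stop,data,ack}  (offer→select)
    [stop]
      &{retry,done} ↦ +{retry,done}  (offer→select)
        [retry]
          ?Int ↦ !Int
            !Bool ↦ ?Bool
              Y self-dual
        [done]
          &{data,stop} ↦ +{data,stop}  (offer→select)
            [data]
              !Bool ↦ ?Bool
                Y self-dual
            [stop]
              &{more,ok,stop} ↦ +{more,ok,stop}  (offer→select)
                [more]
                  Y self-dual
                [ok]
                  Y self-dual
                [stop]
                  Y self-dual
    [data]
      ?Unit ↦ !Unit
        !Bool ↦ ?Bool
          +{data,ack} ↦ &{data,ack}  (internal→external)
            [data]
              Y self-dual
            [ack]
              Y self-dual
    [ack]
      &{ack,done} ↦ +{ack,done}  (offer→select)
        [ack]
          +{err,done} ↦ &{err,done}  (internal→external)
            [err]
              +{stop,done,more} ↦ &{stop,done,more}  (internal→external)
                [stop]
                  end self-dual
                [done]
                  Y self-dual
                [more]
                  Y self-dual
            [done]
              ?Int ↦ !Int
                Y self-dual
        [done]
          +{retry,ok} ↦ &{retry,ok}  (internal→external)
            [retry]
              !Bool ↦ ?Bool
                Y self-dual
            [ok]
              !Str ↦ ?Str
                Y self-dual

rec Y.+{stop: +{retry: !Int.?Bool.Y, done: +{data: ?Bool.Y, stop: +{more: Y, ok: Y, stop: Y}}}, data: !Unit.?Bool.&{data: Y, ack: Y}, ack: +{ack: &{err: &{stop: end, done: Y, more: Y}, done: !Int.Y}, done: &{retry: ?Bool.Y, ok: ?Str.Y}}}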